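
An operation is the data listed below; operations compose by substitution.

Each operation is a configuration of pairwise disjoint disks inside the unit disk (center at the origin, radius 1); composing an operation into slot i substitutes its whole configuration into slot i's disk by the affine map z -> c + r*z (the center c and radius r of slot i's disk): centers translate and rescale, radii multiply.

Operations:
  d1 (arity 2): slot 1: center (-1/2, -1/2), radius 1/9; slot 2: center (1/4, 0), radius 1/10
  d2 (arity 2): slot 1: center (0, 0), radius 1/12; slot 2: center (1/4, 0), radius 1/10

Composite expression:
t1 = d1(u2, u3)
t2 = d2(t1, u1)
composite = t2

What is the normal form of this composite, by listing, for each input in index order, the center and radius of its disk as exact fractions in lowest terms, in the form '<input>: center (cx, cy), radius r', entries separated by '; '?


Affine substitution under d2: radii multiply and u-centers shift.
input u2: composing its 2 substitution steps yields center (-1/24, -1/24), radius 1/108
input u3: composing its 2 substitution steps yields center (1/48, 0), radius 1/120
input u1: composing its 1 substitution step yields center (1/4, 0), radius 1/10

u1: center (1/4, 0), radius 1/10; u2: center (-1/24, -1/24), radius 1/108; u3: center (1/48, 0), radius 1/120


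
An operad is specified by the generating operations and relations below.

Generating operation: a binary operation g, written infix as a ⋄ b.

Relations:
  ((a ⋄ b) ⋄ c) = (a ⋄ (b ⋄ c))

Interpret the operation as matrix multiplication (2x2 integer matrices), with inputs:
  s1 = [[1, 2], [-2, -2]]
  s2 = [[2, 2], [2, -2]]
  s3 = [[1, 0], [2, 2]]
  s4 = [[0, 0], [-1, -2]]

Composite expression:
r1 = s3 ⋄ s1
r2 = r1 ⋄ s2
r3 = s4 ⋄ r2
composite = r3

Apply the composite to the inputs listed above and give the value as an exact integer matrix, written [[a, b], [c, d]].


[[0, 0], [2, 10]]

(s3 ⋄ s1) = [[1, 2], [-2, 0]]
((s3 ⋄ s1) ⋄ s2) = [[6, -2], [-4, -4]]
(s4 ⋄ ((s3 ⋄ s1) ⋄ s2)) = [[0, 0], [2, 10]]


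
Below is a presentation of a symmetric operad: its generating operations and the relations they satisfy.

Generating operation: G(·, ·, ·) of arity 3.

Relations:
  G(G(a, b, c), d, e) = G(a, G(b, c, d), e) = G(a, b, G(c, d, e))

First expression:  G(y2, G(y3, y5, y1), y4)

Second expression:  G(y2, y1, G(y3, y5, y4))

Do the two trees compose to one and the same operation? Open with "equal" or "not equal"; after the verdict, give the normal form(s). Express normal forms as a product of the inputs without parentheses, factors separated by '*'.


not equal — first y2 * y3 * y5 * y1 * y4, second y2 * y1 * y3 * y5 * y4

Normal form of the first expression: y2 * y3 * y5 * y1 * y4
Normal form of the second expression: y2 * y1 * y3 * y5 * y4
The normal forms differ: not equal.


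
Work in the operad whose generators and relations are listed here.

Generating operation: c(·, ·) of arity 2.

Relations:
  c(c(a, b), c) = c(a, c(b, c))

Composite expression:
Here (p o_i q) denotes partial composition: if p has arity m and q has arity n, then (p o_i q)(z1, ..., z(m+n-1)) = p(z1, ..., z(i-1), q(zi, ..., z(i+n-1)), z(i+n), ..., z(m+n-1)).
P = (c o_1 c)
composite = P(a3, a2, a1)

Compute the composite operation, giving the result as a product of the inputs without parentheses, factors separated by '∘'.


a3 ∘ a2 ∘ a1

Associativity of c dissolves the nesting; only the a-input order survives.
c(a3, a2) flattens to a3 ∘ a2
c(c(a3, a2), a1) flattens to a3 ∘ a2 ∘ a1


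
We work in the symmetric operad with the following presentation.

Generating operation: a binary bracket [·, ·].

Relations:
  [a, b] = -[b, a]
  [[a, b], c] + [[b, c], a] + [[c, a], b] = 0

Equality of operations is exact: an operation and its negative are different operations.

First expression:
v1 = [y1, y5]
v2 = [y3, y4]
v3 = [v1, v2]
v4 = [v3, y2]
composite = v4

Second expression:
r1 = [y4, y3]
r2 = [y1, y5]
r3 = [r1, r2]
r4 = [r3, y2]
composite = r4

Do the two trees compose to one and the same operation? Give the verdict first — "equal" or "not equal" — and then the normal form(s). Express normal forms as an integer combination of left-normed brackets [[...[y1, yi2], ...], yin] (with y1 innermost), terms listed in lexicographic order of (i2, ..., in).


The first expression reduces to [[[[y1, y5], y3], y4], y2] - [[[[y1, y5], y4], y3], y2]
The second expression reduces to [[[[y1, y5], y3], y4], y2] - [[[[y1, y5], y4], y3], y2]
The normal forms match — equal.

equal — both sides give [[[[y1, y5], y3], y4], y2] - [[[[y1, y5], y4], y3], y2]


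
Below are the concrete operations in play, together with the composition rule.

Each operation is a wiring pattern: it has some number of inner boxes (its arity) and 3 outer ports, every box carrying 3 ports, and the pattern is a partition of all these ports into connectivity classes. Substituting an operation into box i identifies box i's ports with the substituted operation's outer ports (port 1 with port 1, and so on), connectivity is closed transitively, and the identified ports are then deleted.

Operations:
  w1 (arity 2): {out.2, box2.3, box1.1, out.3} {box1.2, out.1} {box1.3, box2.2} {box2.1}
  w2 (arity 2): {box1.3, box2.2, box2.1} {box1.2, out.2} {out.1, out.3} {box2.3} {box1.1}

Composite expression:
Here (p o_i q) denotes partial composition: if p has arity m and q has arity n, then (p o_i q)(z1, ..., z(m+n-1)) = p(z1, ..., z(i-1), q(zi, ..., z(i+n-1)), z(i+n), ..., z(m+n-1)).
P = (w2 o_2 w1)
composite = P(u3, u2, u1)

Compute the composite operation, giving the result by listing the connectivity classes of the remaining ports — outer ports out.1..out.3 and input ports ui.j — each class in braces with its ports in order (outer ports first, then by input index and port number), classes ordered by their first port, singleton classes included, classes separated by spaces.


{out.1, out.3} {out.2, u3.2} {u1.1} {u1.2, u2.3} {u1.3, u2.1, u2.2, u3.3} {u3.1}


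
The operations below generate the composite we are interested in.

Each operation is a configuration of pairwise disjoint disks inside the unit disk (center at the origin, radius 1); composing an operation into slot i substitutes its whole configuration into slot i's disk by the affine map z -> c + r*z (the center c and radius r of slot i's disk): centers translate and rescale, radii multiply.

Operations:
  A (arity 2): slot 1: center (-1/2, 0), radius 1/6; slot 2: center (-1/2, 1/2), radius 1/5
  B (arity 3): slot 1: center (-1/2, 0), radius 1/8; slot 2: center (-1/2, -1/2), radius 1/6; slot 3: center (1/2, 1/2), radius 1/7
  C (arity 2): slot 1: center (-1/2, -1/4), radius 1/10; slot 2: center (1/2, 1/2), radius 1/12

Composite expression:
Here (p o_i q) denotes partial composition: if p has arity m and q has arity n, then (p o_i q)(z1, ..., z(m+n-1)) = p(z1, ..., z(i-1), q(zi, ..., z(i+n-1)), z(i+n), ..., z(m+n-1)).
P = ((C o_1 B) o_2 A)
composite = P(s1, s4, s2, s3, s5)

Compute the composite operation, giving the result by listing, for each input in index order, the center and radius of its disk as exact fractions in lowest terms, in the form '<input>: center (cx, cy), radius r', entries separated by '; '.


s1: center (-11/20, -1/4), radius 1/80; s2: center (-67/120, -7/24), radius 1/300; s3: center (-9/20, -1/5), radius 1/70; s4: center (-67/120, -3/10), radius 1/360; s5: center (1/2, 1/2), radius 1/12

Each s-disk chains the slot maps above it in C; radii multiply.
for s1, the 2-step affine chain lands on center (-11/20, -1/4), radius 1/80
for s4, the 3-step affine chain lands on center (-67/120, -3/10), radius 1/360
for s2, the 3-step affine chain lands on center (-67/120, -7/24), radius 1/300
for s3, the 2-step affine chain lands on center (-9/20, -1/5), radius 1/70
for s5, the 1-step affine chain lands on center (1/2, 1/2), radius 1/12


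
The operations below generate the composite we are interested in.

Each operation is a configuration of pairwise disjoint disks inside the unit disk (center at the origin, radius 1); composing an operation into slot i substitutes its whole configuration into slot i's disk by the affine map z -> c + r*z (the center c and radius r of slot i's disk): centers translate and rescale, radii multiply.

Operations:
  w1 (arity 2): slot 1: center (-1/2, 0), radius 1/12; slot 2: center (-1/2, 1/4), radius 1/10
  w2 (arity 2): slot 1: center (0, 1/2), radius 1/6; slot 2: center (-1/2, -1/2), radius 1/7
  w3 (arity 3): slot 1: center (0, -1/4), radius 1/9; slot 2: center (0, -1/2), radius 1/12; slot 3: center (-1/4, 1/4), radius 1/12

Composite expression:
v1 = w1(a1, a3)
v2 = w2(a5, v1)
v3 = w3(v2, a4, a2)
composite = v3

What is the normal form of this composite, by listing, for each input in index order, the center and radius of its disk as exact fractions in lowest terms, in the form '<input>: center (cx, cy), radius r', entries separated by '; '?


a1: center (-4/63, -11/36), radius 1/756; a2: center (-1/4, 1/4), radius 1/12; a3: center (-4/63, -19/63), radius 1/630; a4: center (0, -1/2), radius 1/12; a5: center (0, -7/36), radius 1/54

Only the slot chain above each a matters under w3; compose those maps.
for a5, the 2-step affine chain lands on center (0, -7/36), radius 1/54
for a1, the 3-step affine chain lands on center (-4/63, -11/36), radius 1/756
for a3, the 3-step affine chain lands on center (-4/63, -19/63), radius 1/630
for a4, the 1-step affine chain lands on center (0, -1/2), radius 1/12
for a2, the 1-step affine chain lands on center (-1/4, 1/4), radius 1/12


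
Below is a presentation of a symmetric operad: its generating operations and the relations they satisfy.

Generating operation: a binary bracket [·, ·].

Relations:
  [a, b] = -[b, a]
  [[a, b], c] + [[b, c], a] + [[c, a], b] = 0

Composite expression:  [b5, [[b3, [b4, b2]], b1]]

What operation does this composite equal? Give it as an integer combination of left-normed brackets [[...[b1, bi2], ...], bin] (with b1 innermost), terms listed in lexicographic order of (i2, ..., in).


[[[[b1, b2], b4], b3], b5] - [[[[b1, b3], b2], b4], b5] + [[[[b1, b3], b4], b2], b5] - [[[[b1, b4], b2], b3], b5]

A multilinear Lie element is pinned by b1-initial words (b1 innermost).
Composite bracket: [b5, [[b3, [b4, b2]], b1]]
Applying ab - ba throughout gives 16 signed words (2^4 = 16).
The b1-initial words carry the normal form:
  the word b1b2b4b3b5 carries sign +1 and contributes +[[[[b1, b2], b4], b3], b5]
  the word b1b3b2b4b5 carries sign -1 and contributes -[[[[b1, b3], b2], b4], b5]
  the word b1b3b4b2b5 carries sign +1 and contributes +[[[[b1, b3], b4], b2], b5]
  the word b1b4b2b3b5 carries sign -1 and contributes -[[[[b1, b4], b2], b3], b5]


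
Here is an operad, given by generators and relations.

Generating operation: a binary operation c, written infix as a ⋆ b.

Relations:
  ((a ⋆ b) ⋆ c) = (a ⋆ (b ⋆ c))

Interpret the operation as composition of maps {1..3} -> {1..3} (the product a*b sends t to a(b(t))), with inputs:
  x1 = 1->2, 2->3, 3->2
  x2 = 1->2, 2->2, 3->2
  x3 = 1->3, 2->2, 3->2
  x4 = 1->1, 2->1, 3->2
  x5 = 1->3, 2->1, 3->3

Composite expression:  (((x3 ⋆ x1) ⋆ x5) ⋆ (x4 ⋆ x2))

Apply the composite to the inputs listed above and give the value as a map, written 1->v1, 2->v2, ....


1->2, 2->2, 3->2

(x3 ⋆ x1) = 1->2, 2->2, 3->2
((x3 ⋆ x1) ⋆ x5) = 1->2, 2->2, 3->2
(x4 ⋆ x2) = 1->1, 2->1, 3->1
(((x3 ⋆ x1) ⋆ x5) ⋆ (x4 ⋆ x2)) = 1->2, 2->2, 3->2


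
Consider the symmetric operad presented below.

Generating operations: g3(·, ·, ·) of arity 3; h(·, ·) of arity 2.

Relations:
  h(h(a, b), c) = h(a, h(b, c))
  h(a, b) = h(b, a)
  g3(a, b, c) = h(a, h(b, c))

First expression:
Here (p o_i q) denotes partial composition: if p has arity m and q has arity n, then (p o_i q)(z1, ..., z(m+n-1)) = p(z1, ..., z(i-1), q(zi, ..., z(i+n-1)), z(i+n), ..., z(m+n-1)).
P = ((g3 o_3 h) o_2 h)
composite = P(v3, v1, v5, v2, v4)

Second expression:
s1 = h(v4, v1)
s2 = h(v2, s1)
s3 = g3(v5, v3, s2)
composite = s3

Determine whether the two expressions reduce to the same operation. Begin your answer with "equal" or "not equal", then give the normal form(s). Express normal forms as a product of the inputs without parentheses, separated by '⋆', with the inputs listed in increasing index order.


equal; both compose to v1 ⋆ v2 ⋆ v3 ⋆ v4 ⋆ v5

The first expression, normalized: v1 ⋆ v2 ⋆ v3 ⋆ v4 ⋆ v5
The second expression, normalized: v1 ⋆ v2 ⋆ v3 ⋆ v4 ⋆ v5
One common form — equal.


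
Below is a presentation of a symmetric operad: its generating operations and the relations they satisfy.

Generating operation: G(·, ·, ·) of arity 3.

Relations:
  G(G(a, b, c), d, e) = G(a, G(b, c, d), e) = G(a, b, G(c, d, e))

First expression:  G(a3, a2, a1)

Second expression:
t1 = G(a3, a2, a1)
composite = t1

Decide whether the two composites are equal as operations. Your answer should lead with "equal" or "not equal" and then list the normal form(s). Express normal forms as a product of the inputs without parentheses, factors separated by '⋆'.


The first expression reduces to a3 ⋆ a2 ⋆ a1
The second expression reduces to a3 ⋆ a2 ⋆ a1
Both agree, so they are equal.

equal; both compose to a3 ⋆ a2 ⋆ a1


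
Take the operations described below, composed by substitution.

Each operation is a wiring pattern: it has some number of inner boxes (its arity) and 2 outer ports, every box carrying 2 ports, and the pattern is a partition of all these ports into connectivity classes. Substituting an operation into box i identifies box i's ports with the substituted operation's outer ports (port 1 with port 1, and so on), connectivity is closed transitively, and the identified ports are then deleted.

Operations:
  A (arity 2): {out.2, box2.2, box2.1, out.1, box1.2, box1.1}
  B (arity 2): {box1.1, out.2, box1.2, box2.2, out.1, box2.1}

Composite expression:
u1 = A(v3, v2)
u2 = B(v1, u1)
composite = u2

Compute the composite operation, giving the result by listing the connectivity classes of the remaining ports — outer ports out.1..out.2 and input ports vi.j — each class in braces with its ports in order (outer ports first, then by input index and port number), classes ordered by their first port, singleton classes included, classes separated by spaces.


{out.1, out.2, v1.1, v1.2, v2.1, v2.2, v3.1, v3.2}

Two ports join when wires chain via B-identified ports.
A over (v3, v2) gives {out.1, out.2, v2.1, v2.2, v3.1, v3.2}, out.j being that stage's outer ports
B over (v1, v3, v2) gives {out.1, out.2, v1.1, v1.2, v2.1, v2.2, v3.1, v3.2}, out.j being that stage's outer ports


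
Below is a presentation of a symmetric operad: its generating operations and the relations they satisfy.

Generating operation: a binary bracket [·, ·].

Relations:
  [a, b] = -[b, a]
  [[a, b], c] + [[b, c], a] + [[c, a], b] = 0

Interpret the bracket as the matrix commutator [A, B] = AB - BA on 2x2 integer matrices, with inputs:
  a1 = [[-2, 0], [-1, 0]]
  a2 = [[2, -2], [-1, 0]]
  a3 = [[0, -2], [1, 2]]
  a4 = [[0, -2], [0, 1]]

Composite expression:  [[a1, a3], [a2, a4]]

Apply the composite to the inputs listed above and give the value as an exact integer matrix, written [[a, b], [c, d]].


[a1, a3] = [[-2, 4], [4, 2]]
[a2, a4] = [[-2, -6], [1, 2]]
[[a1, a3], [a2, a4]] = [[28, 40], [-12, -28]]

[[28, 40], [-12, -28]]


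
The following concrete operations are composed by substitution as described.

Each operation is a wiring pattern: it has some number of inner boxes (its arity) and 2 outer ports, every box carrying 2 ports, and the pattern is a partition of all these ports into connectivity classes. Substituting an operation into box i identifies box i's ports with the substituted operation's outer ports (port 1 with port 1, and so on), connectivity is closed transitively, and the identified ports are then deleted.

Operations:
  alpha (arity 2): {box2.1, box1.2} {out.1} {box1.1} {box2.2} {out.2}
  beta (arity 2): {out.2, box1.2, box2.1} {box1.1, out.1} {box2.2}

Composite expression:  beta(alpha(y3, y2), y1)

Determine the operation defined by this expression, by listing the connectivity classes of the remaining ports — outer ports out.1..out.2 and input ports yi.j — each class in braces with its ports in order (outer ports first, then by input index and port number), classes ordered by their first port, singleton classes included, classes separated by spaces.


{out.1} {out.2, y1.1} {y1.2} {y2.1, y3.2} {y2.2} {y3.1}

Two ports join when wires chain via beta-identified ports.
stage alpha: inputs (y3, y2), connectivity {out.1} {out.2} {y2.1, y3.2} {y2.2} {y3.1}, out.j its boundary
stage beta: inputs (y3, y2, y1), connectivity {out.1} {out.2, y1.1} {y1.2} {y2.1, y3.2} {y2.2} {y3.1}, out.j its boundary


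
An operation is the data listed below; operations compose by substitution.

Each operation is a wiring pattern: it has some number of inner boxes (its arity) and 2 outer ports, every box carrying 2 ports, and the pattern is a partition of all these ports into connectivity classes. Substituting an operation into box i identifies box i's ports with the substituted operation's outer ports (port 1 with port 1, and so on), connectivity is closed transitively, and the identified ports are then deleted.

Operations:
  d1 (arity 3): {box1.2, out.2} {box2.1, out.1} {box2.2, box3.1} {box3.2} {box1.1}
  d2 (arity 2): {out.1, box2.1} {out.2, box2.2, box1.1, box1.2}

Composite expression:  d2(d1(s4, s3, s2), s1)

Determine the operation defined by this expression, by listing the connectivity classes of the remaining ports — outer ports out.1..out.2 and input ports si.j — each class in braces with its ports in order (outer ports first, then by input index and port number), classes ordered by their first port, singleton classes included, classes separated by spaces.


Reachability decides: close wires over d2-identified ports.
the subtree at d1 composes to {out.1, s3.1} {out.2, s4.2} {s2.1, s3.2} {s2.2} {s4.1} on (s4, s3, s2); out.j = own outer ports
the subtree at d2 composes to {out.1, s1.1} {out.2, s1.2, s3.1, s4.2} {s2.1, s3.2} {s2.2} {s4.1} on (s4, s3, s2, s1); out.j = own outer ports

{out.1, s1.1} {out.2, s1.2, s3.1, s4.2} {s2.1, s3.2} {s2.2} {s4.1}


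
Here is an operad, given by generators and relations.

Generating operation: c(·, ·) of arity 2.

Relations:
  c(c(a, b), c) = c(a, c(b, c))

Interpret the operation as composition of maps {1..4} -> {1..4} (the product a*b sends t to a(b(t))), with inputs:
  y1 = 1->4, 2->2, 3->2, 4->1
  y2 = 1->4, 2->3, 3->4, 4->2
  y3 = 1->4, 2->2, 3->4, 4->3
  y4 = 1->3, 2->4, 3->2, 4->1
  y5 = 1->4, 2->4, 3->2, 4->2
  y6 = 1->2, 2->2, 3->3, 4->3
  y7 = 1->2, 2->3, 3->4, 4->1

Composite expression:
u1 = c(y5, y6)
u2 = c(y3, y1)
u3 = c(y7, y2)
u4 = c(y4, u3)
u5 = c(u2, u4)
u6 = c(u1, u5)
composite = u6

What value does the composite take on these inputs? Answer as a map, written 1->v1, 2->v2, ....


c(y5, y6) = 1->4, 2->4, 3->2, 4->2
c(y3, y1) = 1->3, 2->2, 3->2, 4->4
c(y7, y2) = 1->1, 2->4, 3->1, 4->3
c(y4, c(y7, y2)) = 1->3, 2->1, 3->3, 4->2
c(c(y3, y1), c(y4, c(y7, y2))) = 1->2, 2->3, 3->2, 4->2
c(c(y5, y6), c(c(y3, y1), c(y4, c(y7, y2)))) = 1->4, 2->2, 3->4, 4->4

1->4, 2->2, 3->4, 4->4


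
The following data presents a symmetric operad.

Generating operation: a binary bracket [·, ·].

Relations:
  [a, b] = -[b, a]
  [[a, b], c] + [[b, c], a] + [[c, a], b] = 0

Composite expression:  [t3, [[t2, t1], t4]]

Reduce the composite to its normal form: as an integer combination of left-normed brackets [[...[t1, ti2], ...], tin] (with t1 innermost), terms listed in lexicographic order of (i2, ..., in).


Expand each bracket as ab - ba; the t1-initial words give the coefficients.
Composite bracket: [t3, [[t2, t1], t4]]
Applying ab - ba throughout gives 8 signed words (2^3 = 8).
Only words starting with t1 matter:
  t1t2t4t3 appears with sign +1, giving the term +[[[t1, t2], t4], t3]

[[[t1, t2], t4], t3]


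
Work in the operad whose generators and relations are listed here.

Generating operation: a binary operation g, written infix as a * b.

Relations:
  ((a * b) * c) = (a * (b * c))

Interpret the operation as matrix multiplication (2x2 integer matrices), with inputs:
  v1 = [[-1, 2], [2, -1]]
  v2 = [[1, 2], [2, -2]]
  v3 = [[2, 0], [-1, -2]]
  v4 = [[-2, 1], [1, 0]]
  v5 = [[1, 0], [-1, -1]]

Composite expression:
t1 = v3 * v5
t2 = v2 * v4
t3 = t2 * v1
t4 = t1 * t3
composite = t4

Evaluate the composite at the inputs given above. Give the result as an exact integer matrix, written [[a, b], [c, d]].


[[4, -2], [22, -29]]

(v3 * v5) = [[2, 0], [1, 2]]
(v2 * v4) = [[0, 1], [-6, 2]]
((v2 * v4) * v1) = [[2, -1], [10, -14]]
((v3 * v5) * ((v2 * v4) * v1)) = [[4, -2], [22, -29]]


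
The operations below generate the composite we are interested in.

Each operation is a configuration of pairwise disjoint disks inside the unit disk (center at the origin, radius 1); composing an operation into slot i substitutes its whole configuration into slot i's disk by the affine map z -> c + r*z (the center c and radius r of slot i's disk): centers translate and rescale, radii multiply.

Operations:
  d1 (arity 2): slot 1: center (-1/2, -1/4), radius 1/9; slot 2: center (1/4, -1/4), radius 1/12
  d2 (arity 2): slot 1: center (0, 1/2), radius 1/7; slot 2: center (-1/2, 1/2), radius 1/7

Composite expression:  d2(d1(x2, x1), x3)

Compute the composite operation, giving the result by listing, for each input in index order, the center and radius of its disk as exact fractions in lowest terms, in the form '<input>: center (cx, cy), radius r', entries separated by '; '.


x1: center (1/28, 13/28), radius 1/84; x2: center (-1/14, 13/28), radius 1/63; x3: center (-1/2, 1/2), radius 1/7

Only the slot chain above each x matters under d2; compose those maps.
x2 passes through 2 substitutions, ending at center (-1/14, 13/28), radius 1/63
x1 passes through 2 substitutions, ending at center (1/28, 13/28), radius 1/84
x3 passes through 1 substitution, ending at center (-1/2, 1/2), radius 1/7


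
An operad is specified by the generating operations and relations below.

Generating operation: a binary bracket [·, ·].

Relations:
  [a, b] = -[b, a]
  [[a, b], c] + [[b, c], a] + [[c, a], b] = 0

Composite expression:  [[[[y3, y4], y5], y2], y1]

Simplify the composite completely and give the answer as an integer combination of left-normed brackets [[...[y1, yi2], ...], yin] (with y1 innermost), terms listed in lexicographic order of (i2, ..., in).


[[[[y1, y2], y3], y4], y5] - [[[[y1, y2], y4], y3], y5] - [[[[y1, y2], y5], y3], y4] + [[[[y1, y2], y5], y4], y3] - [[[[y1, y3], y4], y5], y2] + [[[[y1, y4], y3], y5], y2] + [[[[y1, y5], y3], y4], y2] - [[[[y1, y5], y4], y3], y2]

A multilinear Lie element is pinned by y1-initial words (y1 innermost).
Composite bracket: [[[[y3, y4], y5], y2], y1]
Each bracket splits as ab - ba, giving 16 signed words (2^4 = 16).
Words beginning with y1 determine it all:
  the word y1y2y3y4y5 carries sign +1 and contributes +[[[[y1, y2], y3], y4], y5]
  the word y1y2y4y3y5 carries sign -1 and contributes -[[[[y1, y2], y4], y3], y5]
  the word y1y2y5y3y4 carries sign -1 and contributes -[[[[y1, y2], y5], y3], y4]
  the word y1y2y5y4y3 carries sign +1 and contributes +[[[[y1, y2], y5], y4], y3]
  the word y1y3y4y5y2 carries sign -1 and contributes -[[[[y1, y3], y4], y5], y2]
  the word y1y4y3y5y2 carries sign +1 and contributes +[[[[y1, y4], y3], y5], y2]
  the word y1y5y3y4y2 carries sign +1 and contributes +[[[[y1, y5], y3], y4], y2]
  the word y1y5y4y3y2 carries sign -1 and contributes -[[[[y1, y5], y4], y3], y2]


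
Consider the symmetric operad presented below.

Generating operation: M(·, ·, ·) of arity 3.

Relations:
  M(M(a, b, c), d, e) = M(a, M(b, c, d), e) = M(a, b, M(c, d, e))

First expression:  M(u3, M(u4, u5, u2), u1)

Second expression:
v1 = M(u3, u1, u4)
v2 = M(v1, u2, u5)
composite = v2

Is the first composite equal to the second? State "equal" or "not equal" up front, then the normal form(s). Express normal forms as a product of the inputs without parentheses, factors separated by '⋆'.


In normal form, the first expression is u3 ⋆ u4 ⋆ u5 ⋆ u2 ⋆ u1
In normal form, the second expression is u3 ⋆ u1 ⋆ u4 ⋆ u2 ⋆ u5
No match — not equal.

not equal — first u3 ⋆ u4 ⋆ u5 ⋆ u2 ⋆ u1, second u3 ⋆ u1 ⋆ u4 ⋆ u2 ⋆ u5


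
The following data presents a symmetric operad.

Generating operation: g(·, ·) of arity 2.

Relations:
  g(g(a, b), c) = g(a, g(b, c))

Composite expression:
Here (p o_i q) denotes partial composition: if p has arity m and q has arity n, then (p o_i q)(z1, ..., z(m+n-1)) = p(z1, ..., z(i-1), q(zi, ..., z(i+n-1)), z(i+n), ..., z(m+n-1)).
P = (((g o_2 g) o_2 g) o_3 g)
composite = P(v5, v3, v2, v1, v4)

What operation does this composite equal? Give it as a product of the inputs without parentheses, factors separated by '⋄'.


v5 ⋄ v3 ⋄ v2 ⋄ v1 ⋄ v4

The g-tree's shape is irrelevant; the v-reading-order decides.
g(v2, v1) spells out as v2 ⋄ v1
g(v3, g(v2, v1)) spells out as v3 ⋄ v2 ⋄ v1
g(g(v3, g(v2, v1)), v4) spells out as v3 ⋄ v2 ⋄ v1 ⋄ v4
g(v5, g(g(v3, g(v2, v1)), v4)) spells out as v5 ⋄ v3 ⋄ v2 ⋄ v1 ⋄ v4


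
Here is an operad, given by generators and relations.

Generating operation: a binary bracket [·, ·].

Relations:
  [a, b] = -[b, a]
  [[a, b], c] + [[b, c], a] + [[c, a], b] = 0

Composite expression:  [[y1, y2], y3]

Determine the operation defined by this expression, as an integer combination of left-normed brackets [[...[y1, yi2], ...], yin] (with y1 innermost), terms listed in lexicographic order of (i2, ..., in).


[[y1, y2], y3]

Skip Jacobi rewriting: expand, keep y1-initial words, read off terms.
Composite bracket: [[y1, y2], y3]
Expanding via [a, b] = ab - ba: 4 signed words (2^2 = 4).
The y1-initial words carry the normal form:
  the word y1y2y3 carries sign +1 and contributes +[[y1, y2], y3]


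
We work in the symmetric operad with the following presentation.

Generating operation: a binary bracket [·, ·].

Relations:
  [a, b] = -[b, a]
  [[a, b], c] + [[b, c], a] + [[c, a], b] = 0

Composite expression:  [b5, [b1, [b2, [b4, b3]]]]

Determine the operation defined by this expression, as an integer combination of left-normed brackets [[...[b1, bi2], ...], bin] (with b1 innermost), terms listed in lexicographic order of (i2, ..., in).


[[[[b1, b2], b3], b4], b5] - [[[[b1, b2], b4], b3], b5] - [[[[b1, b3], b4], b2], b5] + [[[[b1, b4], b3], b2], b5]

Antisymmetry and Jacobi reduce to b1-anchored left-normed brackets.
Composite bracket: [b5, [b1, [b2, [b4, b3]]]]
The bracket unfolds into 16 signed words via [a, b] = ab - ba (2^4 = 16).
Keep just the words that open with b1:
  word b1b2b3b4b5 has sign +1, contributing +[[[[b1, b2], b3], b4], b5]
  word b1b2b4b3b5 has sign -1, contributing -[[[[b1, b2], b4], b3], b5]
  word b1b3b4b2b5 has sign -1, contributing -[[[[b1, b3], b4], b2], b5]
  word b1b4b3b2b5 has sign +1, contributing +[[[[b1, b4], b3], b2], b5]


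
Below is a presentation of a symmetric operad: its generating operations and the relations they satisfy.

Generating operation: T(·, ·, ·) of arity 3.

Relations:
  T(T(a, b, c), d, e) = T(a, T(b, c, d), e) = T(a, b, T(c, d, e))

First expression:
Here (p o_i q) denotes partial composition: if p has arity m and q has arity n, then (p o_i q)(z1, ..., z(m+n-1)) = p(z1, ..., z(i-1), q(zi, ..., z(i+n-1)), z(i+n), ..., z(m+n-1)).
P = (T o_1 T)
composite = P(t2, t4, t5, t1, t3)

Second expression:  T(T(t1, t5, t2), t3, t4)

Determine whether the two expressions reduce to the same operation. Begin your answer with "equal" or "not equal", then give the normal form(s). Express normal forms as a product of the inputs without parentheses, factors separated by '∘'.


not equal — first t2 ∘ t4 ∘ t5 ∘ t1 ∘ t3, second t1 ∘ t5 ∘ t2 ∘ t3 ∘ t4

Normal form of the first expression: t2 ∘ t4 ∘ t5 ∘ t1 ∘ t3
Normal form of the second expression: t1 ∘ t5 ∘ t2 ∘ t3 ∘ t4
Different reductions; not equal.


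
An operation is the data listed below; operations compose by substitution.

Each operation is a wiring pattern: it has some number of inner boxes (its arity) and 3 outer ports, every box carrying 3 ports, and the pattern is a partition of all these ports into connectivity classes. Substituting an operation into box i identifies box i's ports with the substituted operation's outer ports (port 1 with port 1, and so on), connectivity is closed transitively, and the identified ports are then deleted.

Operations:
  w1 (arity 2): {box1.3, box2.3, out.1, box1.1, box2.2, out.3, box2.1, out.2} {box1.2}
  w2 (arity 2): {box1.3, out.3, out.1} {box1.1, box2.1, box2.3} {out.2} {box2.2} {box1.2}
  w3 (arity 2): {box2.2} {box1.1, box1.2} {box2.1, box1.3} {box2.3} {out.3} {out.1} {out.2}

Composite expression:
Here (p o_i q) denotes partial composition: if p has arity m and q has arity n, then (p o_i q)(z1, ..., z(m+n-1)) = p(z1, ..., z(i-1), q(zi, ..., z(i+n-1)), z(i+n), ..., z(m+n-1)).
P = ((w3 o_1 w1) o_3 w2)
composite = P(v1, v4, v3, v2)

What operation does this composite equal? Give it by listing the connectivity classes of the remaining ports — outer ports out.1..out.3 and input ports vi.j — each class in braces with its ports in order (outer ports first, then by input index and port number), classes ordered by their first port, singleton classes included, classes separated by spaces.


Connectivity passes through glued w3-boundaries; trace each wire chain.
composing w1 on (v1, v4), with out.j its own outer ports: {out.1, out.2, out.3, v1.1, v1.3, v4.1, v4.2, v4.3} {v1.2}
composing w2 on (v3, v2), with out.j its own outer ports: {out.1, out.3, v3.3} {out.2} {v2.1, v2.3, v3.1} {v2.2} {v3.2}
composing w3 on (v1, v4, v3, v2), with out.j its own outer ports: {out.1} {out.2} {out.3} {v1.1, v1.3, v3.3, v4.1, v4.2, v4.3} {v1.2} {v2.1, v2.3, v3.1} {v2.2} {v3.2}

{out.1} {out.2} {out.3} {v1.1, v1.3, v3.3, v4.1, v4.2, v4.3} {v1.2} {v2.1, v2.3, v3.1} {v2.2} {v3.2}


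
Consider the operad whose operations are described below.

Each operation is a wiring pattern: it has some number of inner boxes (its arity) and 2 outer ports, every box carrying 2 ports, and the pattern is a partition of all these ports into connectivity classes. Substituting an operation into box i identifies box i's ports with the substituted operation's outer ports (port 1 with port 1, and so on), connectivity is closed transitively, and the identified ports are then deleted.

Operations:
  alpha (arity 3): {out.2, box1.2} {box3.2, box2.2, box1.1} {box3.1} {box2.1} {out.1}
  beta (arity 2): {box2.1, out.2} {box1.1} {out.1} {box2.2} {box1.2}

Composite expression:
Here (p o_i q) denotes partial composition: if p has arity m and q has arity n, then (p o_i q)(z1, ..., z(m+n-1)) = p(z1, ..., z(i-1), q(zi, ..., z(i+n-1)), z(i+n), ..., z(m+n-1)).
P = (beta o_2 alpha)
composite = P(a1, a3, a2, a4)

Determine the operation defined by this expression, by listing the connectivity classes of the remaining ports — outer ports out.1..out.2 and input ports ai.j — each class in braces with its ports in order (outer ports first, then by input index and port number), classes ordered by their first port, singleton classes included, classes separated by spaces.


Substituting into beta glues patterns; closure does the rest.
composing alpha on (a3, a2, a4), with out.j its own outer ports: {out.1} {out.2, a3.2} {a2.1} {a2.2, a3.1, a4.2} {a4.1}
composing beta on (a1, a3, a2, a4), with out.j its own outer ports: {out.1} {out.2} {a1.1} {a1.2} {a2.1} {a2.2, a3.1, a4.2} {a3.2} {a4.1}

{out.1} {out.2} {a1.1} {a1.2} {a2.1} {a2.2, a3.1, a4.2} {a3.2} {a4.1}


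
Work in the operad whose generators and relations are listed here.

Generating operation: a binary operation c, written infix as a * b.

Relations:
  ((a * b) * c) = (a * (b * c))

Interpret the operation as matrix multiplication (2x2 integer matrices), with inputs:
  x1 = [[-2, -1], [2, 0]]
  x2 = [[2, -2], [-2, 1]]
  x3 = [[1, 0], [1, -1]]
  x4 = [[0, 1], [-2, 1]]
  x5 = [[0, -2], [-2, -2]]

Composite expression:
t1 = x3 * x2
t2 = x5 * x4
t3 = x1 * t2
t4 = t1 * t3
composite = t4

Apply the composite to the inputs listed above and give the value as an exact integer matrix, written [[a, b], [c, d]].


[[-40, 24], [-72, 44]]

(x3 * x2) = [[2, -2], [4, -3]]
(x5 * x4) = [[4, -2], [4, -4]]
(x1 * (x5 * x4)) = [[-12, 8], [8, -4]]
((x3 * x2) * (x1 * (x5 * x4))) = [[-40, 24], [-72, 44]]


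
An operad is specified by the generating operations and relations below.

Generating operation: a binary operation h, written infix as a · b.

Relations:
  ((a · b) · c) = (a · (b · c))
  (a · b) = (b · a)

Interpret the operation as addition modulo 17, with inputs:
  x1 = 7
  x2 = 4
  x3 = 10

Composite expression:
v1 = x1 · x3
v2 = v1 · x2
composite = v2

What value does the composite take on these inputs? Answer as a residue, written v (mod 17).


(x1 · x3) = 0
((x1 · x3) · x2) = 4

4 (mod 17)


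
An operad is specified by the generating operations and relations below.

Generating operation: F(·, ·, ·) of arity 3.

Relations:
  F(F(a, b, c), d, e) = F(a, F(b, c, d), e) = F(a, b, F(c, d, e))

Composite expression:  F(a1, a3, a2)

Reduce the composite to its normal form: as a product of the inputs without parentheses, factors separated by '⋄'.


a1 ⋄ a3 ⋄ a2

Every regrouping of F is equal, so read the a-inputs in written order.
F(a1, a3, a2) linearizes to a1 ⋄ a3 ⋄ a2


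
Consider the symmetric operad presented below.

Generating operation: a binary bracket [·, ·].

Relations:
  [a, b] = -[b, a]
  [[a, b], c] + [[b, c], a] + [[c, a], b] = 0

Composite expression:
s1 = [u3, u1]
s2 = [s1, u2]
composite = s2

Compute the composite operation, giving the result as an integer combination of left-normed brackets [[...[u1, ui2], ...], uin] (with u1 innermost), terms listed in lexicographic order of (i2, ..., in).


-[[u1, u3], u2]

Skip Jacobi rewriting: expand, keep u1-initial words, read off terms.
Composite bracket: [[u3, u1], u2]
Applying ab - ba throughout gives 4 signed words (2^2 = 4).
Collect the words opening with u1:
  u1u3u2 (sign -1) contributes -[[u1, u3], u2]


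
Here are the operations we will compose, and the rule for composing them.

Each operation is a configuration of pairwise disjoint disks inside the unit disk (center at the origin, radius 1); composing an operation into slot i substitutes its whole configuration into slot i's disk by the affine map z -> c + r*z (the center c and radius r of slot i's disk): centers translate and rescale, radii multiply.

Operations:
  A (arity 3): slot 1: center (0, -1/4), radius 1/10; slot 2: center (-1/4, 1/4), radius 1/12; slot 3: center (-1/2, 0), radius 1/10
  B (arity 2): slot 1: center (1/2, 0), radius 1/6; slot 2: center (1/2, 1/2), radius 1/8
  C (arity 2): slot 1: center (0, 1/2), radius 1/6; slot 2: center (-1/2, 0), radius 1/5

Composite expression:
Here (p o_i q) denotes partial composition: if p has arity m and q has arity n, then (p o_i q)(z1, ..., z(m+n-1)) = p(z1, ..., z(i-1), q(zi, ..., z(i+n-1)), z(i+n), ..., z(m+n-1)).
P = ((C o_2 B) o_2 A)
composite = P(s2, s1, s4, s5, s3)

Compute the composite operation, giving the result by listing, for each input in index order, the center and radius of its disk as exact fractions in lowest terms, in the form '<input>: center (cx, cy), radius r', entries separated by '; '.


s1: center (-2/5, -1/120), radius 1/300; s2: center (0, 1/2), radius 1/6; s3: center (-2/5, 1/10), radius 1/40; s4: center (-49/120, 1/120), radius 1/360; s5: center (-5/12, 0), radius 1/300

Follow each s-input down from C: c' goes to c + r*c', radius to r*r'.
s2 passes through 1 substitution, ending at center (0, 1/2), radius 1/6
s1 passes through 3 substitutions, ending at center (-2/5, -1/120), radius 1/300
s4 passes through 3 substitutions, ending at center (-49/120, 1/120), radius 1/360
s5 passes through 3 substitutions, ending at center (-5/12, 0), radius 1/300
s3 passes through 2 substitutions, ending at center (-2/5, 1/10), radius 1/40


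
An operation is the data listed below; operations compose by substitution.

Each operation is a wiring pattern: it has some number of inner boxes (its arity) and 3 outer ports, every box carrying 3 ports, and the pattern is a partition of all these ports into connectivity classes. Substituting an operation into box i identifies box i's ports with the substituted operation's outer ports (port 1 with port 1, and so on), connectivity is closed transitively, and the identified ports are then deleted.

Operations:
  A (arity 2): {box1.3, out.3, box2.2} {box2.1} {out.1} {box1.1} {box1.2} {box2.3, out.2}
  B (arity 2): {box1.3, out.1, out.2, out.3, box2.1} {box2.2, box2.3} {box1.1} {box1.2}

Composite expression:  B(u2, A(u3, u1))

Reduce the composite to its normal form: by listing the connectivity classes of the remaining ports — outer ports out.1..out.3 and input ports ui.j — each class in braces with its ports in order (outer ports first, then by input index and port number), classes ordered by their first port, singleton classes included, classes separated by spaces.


{out.1, out.2, out.3, u2.3} {u1.1} {u1.2, u1.3, u3.3} {u2.1} {u2.2} {u3.1} {u3.2}

Substituting into B glues patterns; closure does the rest.
A over (u3, u1) gives {out.1} {out.2, u1.3} {out.3, u1.2, u3.3} {u1.1} {u3.1} {u3.2}, out.j being that stage's outer ports
B over (u2, u3, u1) gives {out.1, out.2, out.3, u2.3} {u1.1} {u1.2, u1.3, u3.3} {u2.1} {u2.2} {u3.1} {u3.2}, out.j being that stage's outer ports


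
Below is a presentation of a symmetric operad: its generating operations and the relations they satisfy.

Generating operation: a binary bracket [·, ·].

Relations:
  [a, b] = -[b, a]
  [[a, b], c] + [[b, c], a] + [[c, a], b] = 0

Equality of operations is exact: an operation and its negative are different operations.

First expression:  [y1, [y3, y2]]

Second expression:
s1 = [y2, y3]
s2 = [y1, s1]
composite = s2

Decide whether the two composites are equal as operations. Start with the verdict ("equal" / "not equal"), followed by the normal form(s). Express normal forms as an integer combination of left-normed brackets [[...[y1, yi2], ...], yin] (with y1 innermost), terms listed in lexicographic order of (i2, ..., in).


not equal; first: -[[y1, y2], y3] + [[y1, y3], y2]; second: [[y1, y2], y3] - [[y1, y3], y2]

The first composite normalizes to -[[y1, y2], y3] + [[y1, y3], y2]
The second composite normalizes to [[y1, y2], y3] - [[y1, y3], y2]
The forms do not match — not equal.


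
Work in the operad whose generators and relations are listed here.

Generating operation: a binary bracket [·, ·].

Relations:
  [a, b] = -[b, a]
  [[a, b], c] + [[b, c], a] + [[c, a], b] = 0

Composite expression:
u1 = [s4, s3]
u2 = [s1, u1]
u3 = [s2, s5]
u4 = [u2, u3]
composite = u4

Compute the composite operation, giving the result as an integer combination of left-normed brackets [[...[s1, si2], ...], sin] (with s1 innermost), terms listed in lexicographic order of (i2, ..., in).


A multilinear Lie element is pinned by s1-initial words (s1 innermost).
Composite bracket: [[s1, [s4, s3]], [s2, s5]]
Applying ab - ba throughout gives 16 signed words (2^4 = 16).
Coefficients come from the s1-initial words:
  sign of s1s3s4s2s5 is -1, so it contributes -[[[[s1, s3], s4], s2], s5]
  sign of s1s3s4s5s2 is +1, so it contributes +[[[[s1, s3], s4], s5], s2]
  sign of s1s4s3s2s5 is +1, so it contributes +[[[[s1, s4], s3], s2], s5]
  sign of s1s4s3s5s2 is -1, so it contributes -[[[[s1, s4], s3], s5], s2]

-[[[[s1, s3], s4], s2], s5] + [[[[s1, s3], s4], s5], s2] + [[[[s1, s4], s3], s2], s5] - [[[[s1, s4], s3], s5], s2]


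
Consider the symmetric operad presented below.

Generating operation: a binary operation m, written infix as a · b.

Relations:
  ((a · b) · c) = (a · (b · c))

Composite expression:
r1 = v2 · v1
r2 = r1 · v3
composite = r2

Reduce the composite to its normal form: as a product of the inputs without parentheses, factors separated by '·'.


v2 · v1 · v3


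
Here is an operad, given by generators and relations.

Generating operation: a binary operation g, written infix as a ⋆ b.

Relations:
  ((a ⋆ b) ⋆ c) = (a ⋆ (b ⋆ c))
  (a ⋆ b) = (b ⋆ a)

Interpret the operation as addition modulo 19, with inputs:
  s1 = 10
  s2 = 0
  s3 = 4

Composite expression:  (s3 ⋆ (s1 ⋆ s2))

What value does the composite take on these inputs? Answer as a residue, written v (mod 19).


14 (mod 19)

(s1 ⋆ s2) = 10
(s3 ⋆ (s1 ⋆ s2)) = 14
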